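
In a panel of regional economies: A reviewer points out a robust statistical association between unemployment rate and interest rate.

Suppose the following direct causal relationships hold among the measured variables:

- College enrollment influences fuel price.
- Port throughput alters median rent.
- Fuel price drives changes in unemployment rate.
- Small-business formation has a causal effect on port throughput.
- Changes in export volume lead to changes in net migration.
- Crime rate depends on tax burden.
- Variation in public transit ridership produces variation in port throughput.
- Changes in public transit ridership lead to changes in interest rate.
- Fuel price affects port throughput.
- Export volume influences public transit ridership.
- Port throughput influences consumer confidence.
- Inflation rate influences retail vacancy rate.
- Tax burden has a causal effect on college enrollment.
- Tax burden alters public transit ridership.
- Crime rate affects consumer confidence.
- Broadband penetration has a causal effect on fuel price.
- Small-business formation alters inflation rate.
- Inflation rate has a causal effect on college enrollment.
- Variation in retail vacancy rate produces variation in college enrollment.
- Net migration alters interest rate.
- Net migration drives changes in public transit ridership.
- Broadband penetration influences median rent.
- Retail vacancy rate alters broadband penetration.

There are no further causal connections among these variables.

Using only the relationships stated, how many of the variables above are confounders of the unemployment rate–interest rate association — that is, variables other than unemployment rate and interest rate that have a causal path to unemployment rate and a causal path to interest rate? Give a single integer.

The common causes are: tax burden (to unemployment rate via tax burden → college enrollment → fuel price → unemployment rate; to interest rate via tax burden → public transit ridership → interest rate).
Every other variable lacks a causal path to at least one of unemployment rate and interest rate.

1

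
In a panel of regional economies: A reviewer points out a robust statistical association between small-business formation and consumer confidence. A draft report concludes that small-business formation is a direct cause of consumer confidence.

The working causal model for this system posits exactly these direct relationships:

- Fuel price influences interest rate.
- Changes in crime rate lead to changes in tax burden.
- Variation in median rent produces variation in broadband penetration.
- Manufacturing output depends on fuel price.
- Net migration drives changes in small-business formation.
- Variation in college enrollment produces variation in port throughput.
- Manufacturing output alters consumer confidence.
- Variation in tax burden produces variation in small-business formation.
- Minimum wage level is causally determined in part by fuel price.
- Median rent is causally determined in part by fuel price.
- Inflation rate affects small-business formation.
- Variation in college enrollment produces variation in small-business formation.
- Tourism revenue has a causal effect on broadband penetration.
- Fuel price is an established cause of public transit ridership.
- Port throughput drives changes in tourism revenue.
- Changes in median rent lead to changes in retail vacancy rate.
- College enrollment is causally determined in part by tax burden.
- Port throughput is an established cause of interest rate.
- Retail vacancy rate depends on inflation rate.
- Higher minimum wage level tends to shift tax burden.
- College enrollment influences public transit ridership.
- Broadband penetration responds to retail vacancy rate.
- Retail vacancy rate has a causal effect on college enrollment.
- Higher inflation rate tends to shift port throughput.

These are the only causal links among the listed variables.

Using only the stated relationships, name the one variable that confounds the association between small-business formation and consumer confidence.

Fuel price has a causal path to small-business formation (fuel price → minimum wage level → tax burden → small-business formation) and a separate causal path to consumer confidence (fuel price → manufacturing output → consumer confidence), so it is a common cause of both.
No stated relationship gives small-business formation a causal route to consumer confidence, so the correlation is explained by the shared upstream cause rather than a direct effect.

fuel price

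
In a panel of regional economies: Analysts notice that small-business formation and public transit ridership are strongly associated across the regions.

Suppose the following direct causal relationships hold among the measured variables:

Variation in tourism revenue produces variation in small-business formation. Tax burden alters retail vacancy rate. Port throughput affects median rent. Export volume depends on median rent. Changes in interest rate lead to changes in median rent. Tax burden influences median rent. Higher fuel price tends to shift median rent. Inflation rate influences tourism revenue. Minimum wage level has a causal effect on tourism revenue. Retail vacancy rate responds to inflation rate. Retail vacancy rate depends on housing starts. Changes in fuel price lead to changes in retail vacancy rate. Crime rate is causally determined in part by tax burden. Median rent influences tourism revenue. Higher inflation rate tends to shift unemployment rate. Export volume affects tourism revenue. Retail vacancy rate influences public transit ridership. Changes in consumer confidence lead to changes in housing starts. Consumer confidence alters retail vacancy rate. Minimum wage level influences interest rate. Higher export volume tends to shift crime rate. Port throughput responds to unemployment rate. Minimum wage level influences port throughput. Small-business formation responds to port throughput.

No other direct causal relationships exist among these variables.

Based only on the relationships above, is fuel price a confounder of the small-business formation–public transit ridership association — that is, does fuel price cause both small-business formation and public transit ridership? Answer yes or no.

Fuel price has a causal path to small-business formation (fuel price → median rent → tourism revenue → small-business formation) and to public transit ridership (fuel price → retail vacancy rate → public transit ridership), so it is a common cause of both — a confounder.

yes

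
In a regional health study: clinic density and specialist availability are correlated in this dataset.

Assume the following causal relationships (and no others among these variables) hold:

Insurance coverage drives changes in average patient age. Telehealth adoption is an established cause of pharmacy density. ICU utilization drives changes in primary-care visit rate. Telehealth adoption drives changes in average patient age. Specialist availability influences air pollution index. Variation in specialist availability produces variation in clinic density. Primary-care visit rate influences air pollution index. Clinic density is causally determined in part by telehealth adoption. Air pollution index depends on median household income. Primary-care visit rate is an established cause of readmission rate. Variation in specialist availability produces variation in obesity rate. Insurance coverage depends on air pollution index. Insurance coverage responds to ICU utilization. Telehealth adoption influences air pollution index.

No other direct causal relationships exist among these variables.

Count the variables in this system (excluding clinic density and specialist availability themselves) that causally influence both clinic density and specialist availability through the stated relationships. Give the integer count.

No listed variable has a causal path to both clinic density and specialist availability, so there are no common causes.

0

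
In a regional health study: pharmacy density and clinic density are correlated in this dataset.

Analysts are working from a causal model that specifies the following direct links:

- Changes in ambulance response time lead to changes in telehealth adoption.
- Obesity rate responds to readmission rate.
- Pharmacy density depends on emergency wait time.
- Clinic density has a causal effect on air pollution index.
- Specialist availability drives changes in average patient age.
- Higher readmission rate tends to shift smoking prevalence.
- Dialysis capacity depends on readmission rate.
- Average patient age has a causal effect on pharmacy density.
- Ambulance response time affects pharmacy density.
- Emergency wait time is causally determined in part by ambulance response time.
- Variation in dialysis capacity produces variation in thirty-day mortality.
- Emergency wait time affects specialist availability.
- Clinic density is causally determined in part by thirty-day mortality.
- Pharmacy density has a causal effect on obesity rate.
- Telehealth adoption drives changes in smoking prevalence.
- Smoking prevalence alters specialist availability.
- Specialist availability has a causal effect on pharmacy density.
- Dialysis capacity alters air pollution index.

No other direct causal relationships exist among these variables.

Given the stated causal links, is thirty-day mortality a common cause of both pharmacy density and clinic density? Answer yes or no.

Thirty-day mortality has no stated causal path to pharmacy density. A confounder must cause both variables, so thirty-day mortality does not qualify.

no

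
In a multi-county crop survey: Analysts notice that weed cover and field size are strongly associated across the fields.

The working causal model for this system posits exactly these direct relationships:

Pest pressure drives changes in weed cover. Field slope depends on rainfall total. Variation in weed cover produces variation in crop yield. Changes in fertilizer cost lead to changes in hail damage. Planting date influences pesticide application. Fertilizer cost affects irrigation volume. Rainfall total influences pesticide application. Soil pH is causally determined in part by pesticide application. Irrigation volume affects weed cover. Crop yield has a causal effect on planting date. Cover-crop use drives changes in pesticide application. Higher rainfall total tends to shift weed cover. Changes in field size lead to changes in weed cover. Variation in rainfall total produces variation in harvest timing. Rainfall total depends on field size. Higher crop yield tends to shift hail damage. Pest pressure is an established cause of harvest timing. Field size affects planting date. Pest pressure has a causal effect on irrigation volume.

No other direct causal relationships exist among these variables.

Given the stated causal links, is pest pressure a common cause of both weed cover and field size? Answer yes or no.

no

Pest pressure has no stated causal path to field size. A confounder must cause both variables, so pest pressure does not qualify.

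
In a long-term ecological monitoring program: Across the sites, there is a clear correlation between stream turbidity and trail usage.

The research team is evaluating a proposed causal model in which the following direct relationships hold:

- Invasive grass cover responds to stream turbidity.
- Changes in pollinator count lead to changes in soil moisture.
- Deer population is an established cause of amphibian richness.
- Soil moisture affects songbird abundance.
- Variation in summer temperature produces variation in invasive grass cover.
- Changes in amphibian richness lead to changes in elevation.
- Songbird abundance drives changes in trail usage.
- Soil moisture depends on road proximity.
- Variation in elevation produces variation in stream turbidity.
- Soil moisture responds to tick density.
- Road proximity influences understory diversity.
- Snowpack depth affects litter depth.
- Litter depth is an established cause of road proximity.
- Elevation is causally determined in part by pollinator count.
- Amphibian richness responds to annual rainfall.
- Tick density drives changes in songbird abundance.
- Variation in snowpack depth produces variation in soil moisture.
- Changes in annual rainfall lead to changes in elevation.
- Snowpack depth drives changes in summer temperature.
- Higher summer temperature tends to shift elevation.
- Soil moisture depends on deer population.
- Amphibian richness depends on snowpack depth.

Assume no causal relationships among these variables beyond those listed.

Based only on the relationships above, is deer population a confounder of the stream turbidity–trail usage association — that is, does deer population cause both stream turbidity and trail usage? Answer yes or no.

Deer population has a causal path to stream turbidity (deer population → amphibian richness → elevation → stream turbidity) and to trail usage (deer population → soil moisture → songbird abundance → trail usage), so it is a common cause of both — a confounder.

yes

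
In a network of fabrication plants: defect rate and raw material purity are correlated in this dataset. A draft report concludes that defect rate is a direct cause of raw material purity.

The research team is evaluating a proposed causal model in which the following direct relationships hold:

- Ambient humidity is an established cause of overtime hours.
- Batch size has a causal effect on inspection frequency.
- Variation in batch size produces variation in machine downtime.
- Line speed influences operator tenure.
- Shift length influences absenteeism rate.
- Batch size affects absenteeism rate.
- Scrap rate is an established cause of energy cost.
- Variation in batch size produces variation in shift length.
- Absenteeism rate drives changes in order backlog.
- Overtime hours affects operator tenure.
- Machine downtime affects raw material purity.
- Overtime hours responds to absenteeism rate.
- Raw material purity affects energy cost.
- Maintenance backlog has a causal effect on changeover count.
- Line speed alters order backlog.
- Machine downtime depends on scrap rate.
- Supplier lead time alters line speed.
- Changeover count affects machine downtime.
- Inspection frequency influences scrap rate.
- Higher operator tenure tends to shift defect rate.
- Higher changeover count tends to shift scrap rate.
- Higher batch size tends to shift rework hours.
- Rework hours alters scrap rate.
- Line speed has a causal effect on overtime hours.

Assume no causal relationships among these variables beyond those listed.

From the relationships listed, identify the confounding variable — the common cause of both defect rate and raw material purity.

Batch size has a causal path to defect rate (batch size → absenteeism rate → overtime hours → operator tenure → defect rate) and a separate causal path to raw material purity (batch size → machine downtime → raw material purity), so it is a common cause of both.
No stated relationship gives defect rate a causal route to raw material purity, so the correlation is explained by the shared upstream cause rather than a direct effect.

batch size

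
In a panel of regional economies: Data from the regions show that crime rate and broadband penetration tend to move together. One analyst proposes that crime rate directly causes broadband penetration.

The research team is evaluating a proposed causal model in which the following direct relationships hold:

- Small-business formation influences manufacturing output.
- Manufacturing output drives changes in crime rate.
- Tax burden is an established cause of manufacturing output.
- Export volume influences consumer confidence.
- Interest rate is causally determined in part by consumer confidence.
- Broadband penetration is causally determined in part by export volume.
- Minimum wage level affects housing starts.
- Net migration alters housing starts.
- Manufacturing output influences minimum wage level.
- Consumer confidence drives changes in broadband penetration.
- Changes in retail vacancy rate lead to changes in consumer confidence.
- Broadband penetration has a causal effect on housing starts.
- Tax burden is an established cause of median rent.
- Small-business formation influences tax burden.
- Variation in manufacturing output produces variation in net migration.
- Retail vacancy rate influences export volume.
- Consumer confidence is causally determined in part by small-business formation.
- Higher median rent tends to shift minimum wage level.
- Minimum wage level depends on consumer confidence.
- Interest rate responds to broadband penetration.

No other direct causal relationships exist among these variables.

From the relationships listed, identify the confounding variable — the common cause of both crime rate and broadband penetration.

Small-business formation has a causal path to crime rate (small-business formation → manufacturing output → crime rate) and a separate causal path to broadband penetration (small-business formation → consumer confidence → broadband penetration), so it is a common cause of both.
No stated relationship gives crime rate a causal route to broadband penetration, so the correlation is explained by the shared upstream cause rather than a direct effect.

small-business formation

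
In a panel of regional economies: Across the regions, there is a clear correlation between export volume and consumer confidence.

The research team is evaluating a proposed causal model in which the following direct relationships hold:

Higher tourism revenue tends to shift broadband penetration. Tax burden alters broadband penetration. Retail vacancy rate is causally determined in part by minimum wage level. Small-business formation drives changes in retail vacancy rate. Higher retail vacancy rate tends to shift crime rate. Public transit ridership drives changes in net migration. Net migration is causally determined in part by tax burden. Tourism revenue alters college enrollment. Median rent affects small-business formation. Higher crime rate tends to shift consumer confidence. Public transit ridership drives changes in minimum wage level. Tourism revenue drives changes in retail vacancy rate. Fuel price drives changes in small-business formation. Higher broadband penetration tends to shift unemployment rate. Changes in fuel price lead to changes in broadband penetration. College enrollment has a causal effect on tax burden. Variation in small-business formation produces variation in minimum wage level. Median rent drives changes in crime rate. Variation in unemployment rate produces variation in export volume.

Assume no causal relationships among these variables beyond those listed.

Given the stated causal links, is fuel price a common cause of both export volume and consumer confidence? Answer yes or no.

Fuel price has a causal path to export volume (fuel price → broadband penetration → unemployment rate → export volume) and to consumer confidence (fuel price → small-business formation → retail vacancy rate → crime rate → consumer confidence), so it is a common cause of both — a confounder.

yes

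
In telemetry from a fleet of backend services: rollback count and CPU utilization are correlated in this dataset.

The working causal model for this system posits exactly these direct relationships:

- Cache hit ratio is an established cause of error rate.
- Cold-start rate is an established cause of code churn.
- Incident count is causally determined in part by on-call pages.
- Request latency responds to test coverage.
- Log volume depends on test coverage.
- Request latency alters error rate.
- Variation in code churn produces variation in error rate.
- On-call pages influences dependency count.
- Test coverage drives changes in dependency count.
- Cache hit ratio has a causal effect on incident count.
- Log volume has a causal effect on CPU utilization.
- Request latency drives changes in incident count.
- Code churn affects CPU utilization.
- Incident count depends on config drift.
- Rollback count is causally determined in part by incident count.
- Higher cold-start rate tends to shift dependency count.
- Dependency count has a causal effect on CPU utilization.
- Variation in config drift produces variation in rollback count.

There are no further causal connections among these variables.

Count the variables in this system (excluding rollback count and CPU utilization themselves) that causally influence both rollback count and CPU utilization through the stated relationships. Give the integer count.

The common causes are: on-call pages (to rollback count via on-call pages → incident count → rollback count; to CPU utilization via on-call pages → dependency count → CPU utilization); test coverage (to rollback count via test coverage → request latency → incident count → rollback count; to CPU utilization via test coverage → log volume → CPU utilization).
Every other variable lacks a causal path to at least one of rollback count and CPU utilization.

2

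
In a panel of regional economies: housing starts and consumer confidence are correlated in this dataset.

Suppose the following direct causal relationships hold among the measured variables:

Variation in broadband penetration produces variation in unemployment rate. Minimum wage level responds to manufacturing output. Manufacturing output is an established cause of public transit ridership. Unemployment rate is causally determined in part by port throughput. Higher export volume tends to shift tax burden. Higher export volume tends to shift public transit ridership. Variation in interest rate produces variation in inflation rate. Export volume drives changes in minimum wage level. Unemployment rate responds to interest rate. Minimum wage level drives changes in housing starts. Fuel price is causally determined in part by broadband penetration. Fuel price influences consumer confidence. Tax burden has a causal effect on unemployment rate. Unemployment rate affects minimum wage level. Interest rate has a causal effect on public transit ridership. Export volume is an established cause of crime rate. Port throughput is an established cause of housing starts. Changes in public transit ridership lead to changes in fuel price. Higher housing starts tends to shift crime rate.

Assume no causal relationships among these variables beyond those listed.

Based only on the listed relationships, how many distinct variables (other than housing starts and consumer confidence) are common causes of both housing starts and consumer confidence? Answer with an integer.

The common causes are: broadband penetration (to housing starts via broadband penetration → unemployment rate → minimum wage level → housing starts; to consumer confidence via broadband penetration → fuel price → consumer confidence); export volume (to housing starts via export volume → minimum wage level → housing starts; to consumer confidence via export volume → public transit ridership → fuel price → consumer confidence); interest rate (to housing starts via interest rate → unemployment rate → minimum wage level → housing starts; to consumer confidence via interest rate → public transit ridership → fuel price → consumer confidence); manufacturing output (to housing starts via manufacturing output → minimum wage level → housing starts; to consumer confidence via manufacturing output → public transit ridership → fuel price → consumer confidence).
Every other variable lacks a causal path to at least one of housing starts and consumer confidence.

4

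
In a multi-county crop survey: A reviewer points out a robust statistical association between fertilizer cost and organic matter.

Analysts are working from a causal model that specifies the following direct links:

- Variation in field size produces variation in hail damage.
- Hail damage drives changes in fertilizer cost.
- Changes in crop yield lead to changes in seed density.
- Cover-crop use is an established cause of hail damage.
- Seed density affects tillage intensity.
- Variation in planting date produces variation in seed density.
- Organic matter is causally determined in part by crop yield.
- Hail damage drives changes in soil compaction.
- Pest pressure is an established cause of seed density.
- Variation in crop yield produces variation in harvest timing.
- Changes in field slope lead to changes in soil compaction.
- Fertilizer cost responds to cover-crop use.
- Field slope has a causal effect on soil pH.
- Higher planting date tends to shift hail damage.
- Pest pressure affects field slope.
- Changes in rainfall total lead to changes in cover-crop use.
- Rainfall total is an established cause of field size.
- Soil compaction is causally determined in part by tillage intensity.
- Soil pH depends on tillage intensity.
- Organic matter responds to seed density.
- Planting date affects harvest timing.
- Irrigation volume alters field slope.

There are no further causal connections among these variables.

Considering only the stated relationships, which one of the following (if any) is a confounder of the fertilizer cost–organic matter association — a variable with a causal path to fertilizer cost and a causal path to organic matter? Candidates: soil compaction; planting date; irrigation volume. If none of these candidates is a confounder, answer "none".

Planting date causes fertilizer cost (planting date → hail damage → fertilizer cost) and also causes organic matter (planting date → seed density → organic matter); it is a common cause of both.
Each of the other candidates lacks a causal path to at least one of fertilizer cost and organic matter, so they do not confound the relationship.

planting date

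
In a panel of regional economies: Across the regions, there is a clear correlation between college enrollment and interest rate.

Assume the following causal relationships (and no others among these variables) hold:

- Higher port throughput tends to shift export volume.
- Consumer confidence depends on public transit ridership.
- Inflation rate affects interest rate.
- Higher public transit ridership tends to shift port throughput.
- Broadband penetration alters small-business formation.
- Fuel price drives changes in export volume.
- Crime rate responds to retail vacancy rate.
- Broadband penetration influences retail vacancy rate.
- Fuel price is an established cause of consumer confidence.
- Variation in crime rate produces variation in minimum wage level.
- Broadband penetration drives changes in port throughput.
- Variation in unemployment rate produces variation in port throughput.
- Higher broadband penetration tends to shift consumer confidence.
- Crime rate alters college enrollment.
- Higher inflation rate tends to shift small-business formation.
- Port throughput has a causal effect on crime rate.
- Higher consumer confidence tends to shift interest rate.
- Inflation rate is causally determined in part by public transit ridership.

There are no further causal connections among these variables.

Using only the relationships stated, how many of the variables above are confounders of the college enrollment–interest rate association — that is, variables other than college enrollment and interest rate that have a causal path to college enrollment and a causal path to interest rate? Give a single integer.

2

The common causes are: broadband penetration (to college enrollment via broadband penetration → port throughput → crime rate → college enrollment; to interest rate via broadband penetration → consumer confidence → interest rate); public transit ridership (to college enrollment via public transit ridership → port throughput → crime rate → college enrollment; to interest rate via public transit ridership → inflation rate → interest rate).
Every other variable lacks a causal path to at least one of college enrollment and interest rate.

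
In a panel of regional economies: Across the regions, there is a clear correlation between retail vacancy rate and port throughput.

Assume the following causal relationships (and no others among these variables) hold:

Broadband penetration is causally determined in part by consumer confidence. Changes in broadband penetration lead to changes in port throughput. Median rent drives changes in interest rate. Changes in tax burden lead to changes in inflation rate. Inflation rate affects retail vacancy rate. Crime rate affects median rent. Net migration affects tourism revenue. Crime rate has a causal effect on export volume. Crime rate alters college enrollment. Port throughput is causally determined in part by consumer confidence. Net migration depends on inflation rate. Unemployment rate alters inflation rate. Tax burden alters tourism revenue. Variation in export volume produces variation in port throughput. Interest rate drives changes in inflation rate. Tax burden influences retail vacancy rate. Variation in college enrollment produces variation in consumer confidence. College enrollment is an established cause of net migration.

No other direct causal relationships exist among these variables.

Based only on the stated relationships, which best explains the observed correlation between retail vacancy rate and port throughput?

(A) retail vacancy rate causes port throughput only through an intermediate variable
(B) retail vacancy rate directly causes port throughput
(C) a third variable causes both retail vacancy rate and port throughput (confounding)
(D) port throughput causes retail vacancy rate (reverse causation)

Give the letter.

C

Crime rate causes retail vacancy rate (crime rate → median rent → interest rate → inflation rate → retail vacancy rate) and port throughput (crime rate → export volume → port throughput) — a common cause creating the correlation.
There is no stated path from retail vacancy rate to port throughput or from port throughput to retail vacancy rate, so neither direct nor reverse causation applies.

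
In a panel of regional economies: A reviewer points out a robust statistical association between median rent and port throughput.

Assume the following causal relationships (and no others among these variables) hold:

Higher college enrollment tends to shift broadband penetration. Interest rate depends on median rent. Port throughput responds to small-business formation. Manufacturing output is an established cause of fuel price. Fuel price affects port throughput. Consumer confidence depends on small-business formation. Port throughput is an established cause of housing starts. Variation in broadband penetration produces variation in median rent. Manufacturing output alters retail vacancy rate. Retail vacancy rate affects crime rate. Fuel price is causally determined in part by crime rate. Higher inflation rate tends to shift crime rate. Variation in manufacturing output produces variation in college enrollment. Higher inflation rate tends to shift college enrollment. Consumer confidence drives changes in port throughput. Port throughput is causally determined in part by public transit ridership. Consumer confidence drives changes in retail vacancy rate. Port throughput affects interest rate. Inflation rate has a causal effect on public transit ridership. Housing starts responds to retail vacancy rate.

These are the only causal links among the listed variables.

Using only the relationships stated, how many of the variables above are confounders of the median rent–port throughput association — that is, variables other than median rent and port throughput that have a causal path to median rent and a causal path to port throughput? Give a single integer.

2

The common causes are: inflation rate (to median rent via inflation rate → college enrollment → broadband penetration → median rent; to port throughput via inflation rate → public transit ridership → port throughput); manufacturing output (to median rent via manufacturing output → college enrollment → broadband penetration → median rent; to port throughput via manufacturing output → fuel price → port throughput).
Every other variable lacks a causal path to at least one of median rent and port throughput.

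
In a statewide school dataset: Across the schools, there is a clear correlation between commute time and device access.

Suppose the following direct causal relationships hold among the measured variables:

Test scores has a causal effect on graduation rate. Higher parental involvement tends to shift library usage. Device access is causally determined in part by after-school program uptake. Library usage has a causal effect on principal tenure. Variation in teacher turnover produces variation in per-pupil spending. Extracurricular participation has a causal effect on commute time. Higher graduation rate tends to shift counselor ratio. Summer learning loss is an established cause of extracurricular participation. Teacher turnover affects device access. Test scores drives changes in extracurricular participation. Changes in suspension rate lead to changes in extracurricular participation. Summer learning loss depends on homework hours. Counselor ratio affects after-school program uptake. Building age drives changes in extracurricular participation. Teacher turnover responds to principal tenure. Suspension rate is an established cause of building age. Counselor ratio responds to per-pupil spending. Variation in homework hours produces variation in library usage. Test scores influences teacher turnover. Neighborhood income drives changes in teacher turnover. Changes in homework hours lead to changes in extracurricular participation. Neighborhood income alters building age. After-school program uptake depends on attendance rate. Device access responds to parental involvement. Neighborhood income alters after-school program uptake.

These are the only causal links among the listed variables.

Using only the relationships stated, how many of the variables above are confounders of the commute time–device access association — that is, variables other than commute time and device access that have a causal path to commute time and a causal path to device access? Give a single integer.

3

The common causes are: homework hours (to commute time via homework hours → extracurricular participation → commute time; to device access via homework hours → library usage → principal tenure → teacher turnover → device access); neighborhood income (to commute time via neighborhood income → building age → extracurricular participation → commute time; to device access via neighborhood income → after-school program uptake → device access); test scores (to commute time via test scores → extracurricular participation → commute time; to device access via test scores → teacher turnover → device access).
Every other variable lacks a causal path to at least one of commute time and device access.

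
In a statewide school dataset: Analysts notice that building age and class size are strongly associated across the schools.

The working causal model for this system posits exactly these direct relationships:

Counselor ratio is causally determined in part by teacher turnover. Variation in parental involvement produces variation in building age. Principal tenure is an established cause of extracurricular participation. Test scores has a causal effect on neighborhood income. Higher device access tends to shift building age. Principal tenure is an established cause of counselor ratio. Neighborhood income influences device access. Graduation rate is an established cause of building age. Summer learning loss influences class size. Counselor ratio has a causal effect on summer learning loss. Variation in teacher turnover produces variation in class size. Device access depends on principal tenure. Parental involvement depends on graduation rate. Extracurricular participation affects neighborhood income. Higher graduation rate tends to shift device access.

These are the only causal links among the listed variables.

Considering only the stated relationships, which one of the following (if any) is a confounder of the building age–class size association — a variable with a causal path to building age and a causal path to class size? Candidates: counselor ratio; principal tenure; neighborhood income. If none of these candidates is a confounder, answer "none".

Principal tenure causes building age (principal tenure → device access → building age) and also causes class size (principal tenure → counselor ratio → summer learning loss → class size); it is a common cause of both.
Each of the other candidates lacks a causal path to at least one of building age and class size, so they do not confound the relationship.

principal tenure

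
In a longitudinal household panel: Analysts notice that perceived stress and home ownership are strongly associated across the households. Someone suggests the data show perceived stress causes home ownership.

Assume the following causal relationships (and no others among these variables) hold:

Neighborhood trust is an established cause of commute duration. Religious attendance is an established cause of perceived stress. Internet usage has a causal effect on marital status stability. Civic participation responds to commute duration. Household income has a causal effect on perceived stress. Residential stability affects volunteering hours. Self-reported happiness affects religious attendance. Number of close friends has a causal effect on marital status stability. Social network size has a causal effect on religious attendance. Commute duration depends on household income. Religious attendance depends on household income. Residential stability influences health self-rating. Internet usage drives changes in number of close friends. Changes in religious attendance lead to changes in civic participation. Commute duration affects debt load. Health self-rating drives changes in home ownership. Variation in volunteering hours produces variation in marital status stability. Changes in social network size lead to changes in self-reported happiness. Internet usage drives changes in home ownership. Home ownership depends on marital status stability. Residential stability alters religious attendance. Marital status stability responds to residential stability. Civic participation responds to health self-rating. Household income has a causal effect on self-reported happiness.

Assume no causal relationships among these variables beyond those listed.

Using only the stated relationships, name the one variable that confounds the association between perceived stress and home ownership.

residential stability

Residential stability has a causal path to perceived stress (residential stability → religious attendance → perceived stress) and a separate causal path to home ownership (residential stability → health self-rating → home ownership), so it is a common cause of both.
No stated relationship gives perceived stress a causal route to home ownership, so the correlation is explained by the shared upstream cause rather than a direct effect.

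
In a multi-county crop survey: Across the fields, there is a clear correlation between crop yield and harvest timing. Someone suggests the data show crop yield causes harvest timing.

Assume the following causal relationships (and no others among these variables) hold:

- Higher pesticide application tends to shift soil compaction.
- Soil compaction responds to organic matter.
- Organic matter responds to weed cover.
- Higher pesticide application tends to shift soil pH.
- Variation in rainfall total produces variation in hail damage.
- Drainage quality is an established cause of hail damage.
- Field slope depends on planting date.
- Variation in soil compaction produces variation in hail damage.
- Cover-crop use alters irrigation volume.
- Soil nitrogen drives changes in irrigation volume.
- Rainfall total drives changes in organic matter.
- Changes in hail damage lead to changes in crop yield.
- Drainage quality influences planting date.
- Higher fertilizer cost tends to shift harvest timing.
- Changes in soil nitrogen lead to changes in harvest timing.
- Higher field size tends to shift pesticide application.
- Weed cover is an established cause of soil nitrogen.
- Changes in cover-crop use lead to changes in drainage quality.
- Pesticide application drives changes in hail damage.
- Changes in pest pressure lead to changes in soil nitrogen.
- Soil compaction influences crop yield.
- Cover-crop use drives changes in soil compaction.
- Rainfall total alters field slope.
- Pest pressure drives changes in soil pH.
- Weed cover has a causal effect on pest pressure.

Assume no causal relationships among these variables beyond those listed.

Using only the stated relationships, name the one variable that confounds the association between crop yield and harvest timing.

Weed cover has a causal path to crop yield (weed cover → organic matter → soil compaction → crop yield) and a separate causal path to harvest timing (weed cover → soil nitrogen → harvest timing), so it is a common cause of both.
No stated relationship gives crop yield a causal route to harvest timing, so the correlation is explained by the shared upstream cause rather than a direct effect.

weed cover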